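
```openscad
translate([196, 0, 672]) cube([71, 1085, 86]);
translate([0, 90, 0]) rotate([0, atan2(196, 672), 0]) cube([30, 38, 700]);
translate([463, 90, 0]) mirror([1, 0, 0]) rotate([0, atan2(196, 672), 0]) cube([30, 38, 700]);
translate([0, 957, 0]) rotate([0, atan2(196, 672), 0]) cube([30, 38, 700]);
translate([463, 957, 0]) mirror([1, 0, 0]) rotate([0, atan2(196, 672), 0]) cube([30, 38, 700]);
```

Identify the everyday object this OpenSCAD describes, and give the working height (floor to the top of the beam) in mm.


A sawhorse. The overall height is 758 mm.

A beam across two mirrored pairs of raked legs — a sawhorse. The beam's underside is at z = 672 (matching the legs' vertical rise in atan2(196, 672)) and the beam is 86 mm tall, so its top is at 672 + 86 = 758 mm. The raked legs top out at the beam's underside, so that is the highest point.


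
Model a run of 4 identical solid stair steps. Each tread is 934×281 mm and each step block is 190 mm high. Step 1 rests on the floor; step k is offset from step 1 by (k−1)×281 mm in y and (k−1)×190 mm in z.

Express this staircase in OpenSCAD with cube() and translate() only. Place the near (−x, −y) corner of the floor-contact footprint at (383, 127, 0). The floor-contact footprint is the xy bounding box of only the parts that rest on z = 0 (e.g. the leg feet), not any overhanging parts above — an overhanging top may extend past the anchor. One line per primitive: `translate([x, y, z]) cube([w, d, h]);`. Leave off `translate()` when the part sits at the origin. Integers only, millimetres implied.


translate([383, 127, 0]) cube([934, 281, 190]);
translate([383, 408, 190]) cube([934, 281, 190]);
translate([383, 689, 380]) cube([934, 281, 190]);
translate([383, 970, 570]) cube([934, 281, 190]);


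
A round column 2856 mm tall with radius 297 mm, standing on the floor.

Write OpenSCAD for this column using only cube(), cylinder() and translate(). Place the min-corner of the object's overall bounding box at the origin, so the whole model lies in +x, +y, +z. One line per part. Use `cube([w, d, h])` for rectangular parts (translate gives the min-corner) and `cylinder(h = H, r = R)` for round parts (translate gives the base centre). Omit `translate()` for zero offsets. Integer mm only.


translate([297, 297, 0]) cylinder(h = 2856, r = 297);


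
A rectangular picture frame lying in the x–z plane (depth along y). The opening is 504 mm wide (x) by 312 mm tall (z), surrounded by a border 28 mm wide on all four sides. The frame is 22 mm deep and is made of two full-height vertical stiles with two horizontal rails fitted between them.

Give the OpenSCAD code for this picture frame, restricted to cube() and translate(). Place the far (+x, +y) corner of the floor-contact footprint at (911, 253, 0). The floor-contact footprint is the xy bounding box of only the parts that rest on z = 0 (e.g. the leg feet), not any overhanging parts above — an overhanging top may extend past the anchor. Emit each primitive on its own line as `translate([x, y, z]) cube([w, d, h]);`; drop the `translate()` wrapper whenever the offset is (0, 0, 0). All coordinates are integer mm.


translate([351, 231, 0]) cube([28, 22, 368]);
translate([883, 231, 0]) cube([28, 22, 368]);
translate([379, 231, 0]) cube([504, 22, 28]);
translate([379, 231, 340]) cube([504, 22, 28]);


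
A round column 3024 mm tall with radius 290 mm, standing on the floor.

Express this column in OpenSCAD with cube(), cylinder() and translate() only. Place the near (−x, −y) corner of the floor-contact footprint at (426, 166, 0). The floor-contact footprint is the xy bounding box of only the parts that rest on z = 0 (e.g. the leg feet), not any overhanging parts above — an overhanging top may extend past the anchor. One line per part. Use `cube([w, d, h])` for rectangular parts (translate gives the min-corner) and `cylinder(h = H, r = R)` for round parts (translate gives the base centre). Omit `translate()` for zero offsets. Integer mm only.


translate([716, 456, 0]) cylinder(h = 3024, r = 290);


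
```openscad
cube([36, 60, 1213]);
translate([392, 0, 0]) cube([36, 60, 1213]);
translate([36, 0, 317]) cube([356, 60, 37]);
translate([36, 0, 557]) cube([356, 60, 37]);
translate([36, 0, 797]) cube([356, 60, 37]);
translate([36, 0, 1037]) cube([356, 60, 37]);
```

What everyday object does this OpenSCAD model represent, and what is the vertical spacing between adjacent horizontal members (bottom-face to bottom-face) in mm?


A ladder. The rung spacing is 240 mm.

Two tall 36×60 posts with 4 short bars between them — a ladder. Adjacent rungs sit at z = 317 and z = 557, so the spacing is 557 − 317 = 240 mm.


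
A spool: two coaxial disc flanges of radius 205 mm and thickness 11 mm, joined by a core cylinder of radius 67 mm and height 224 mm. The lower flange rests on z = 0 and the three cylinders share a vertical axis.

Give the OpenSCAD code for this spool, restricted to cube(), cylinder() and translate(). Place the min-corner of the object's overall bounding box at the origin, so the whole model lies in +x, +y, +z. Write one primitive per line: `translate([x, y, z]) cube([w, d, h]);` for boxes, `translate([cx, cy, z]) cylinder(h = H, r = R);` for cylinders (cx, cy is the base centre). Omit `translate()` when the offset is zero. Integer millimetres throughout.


translate([205, 205, 0]) cylinder(h = 11, r = 205);
translate([205, 205, 11]) cylinder(h = 224, r = 67);
translate([205, 205, 235]) cylinder(h = 11, r = 205);


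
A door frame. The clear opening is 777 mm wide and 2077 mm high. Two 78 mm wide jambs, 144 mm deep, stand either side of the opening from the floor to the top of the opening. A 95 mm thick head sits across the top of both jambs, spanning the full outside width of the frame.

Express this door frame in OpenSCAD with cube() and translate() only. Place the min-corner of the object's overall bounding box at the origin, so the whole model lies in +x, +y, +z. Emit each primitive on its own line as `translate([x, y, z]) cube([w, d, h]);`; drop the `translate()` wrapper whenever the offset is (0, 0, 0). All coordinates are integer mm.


cube([78, 144, 2077]);
translate([855, 0, 0]) cube([78, 144, 2077]);
translate([0, 0, 2077]) cube([933, 144, 95]);


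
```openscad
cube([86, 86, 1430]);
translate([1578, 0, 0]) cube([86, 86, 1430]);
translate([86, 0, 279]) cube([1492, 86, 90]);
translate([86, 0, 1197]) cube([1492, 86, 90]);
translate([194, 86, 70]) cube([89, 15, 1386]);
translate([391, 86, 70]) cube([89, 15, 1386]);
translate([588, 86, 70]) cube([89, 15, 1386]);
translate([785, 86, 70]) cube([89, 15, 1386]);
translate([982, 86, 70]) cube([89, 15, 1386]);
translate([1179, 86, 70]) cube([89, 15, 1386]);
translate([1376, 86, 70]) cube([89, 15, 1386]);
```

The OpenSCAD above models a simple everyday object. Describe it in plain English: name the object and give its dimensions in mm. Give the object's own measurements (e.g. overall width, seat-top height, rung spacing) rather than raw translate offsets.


A fence section. Two 86×86 mm posts, 1430 mm tall, stand on the floor with a clear span of 1492 mm between their inner faces. Two horizontal rails of 86×90 mm section span the gap between the posts with their undersides at z = 279 mm and z = 1197 mm, flush with the posts' −y face. 7 pickets, each 89 mm wide, 15 mm thick and 1386 mm tall, are fixed to the +y face of the rails with their bottoms at z = 70 mm, spaced across the span with a 108 mm gap after the −x post and between neighbouring pickets, with 113 mm left before the +x post.


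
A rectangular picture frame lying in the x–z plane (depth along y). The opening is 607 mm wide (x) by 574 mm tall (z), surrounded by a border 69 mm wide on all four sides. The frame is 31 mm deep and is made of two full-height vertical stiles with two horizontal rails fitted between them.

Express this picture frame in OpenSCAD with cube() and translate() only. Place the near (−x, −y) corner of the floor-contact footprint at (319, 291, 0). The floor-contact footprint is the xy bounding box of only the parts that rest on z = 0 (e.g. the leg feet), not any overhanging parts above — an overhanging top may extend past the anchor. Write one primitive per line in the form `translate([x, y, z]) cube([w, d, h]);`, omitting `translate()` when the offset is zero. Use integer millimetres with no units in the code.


translate([319, 291, 0]) cube([69, 31, 712]);
translate([995, 291, 0]) cube([69, 31, 712]);
translate([388, 291, 0]) cube([607, 31, 69]);
translate([388, 291, 643]) cube([607, 31, 69]);


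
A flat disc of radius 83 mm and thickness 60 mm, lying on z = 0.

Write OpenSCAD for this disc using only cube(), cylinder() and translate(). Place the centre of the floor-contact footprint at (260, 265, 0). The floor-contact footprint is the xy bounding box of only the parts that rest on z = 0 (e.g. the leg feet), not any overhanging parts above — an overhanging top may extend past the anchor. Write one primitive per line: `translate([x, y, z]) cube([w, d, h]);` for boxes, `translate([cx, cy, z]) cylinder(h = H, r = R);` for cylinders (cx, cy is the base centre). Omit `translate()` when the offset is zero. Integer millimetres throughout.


translate([260, 265, 0]) cylinder(h = 60, r = 83);


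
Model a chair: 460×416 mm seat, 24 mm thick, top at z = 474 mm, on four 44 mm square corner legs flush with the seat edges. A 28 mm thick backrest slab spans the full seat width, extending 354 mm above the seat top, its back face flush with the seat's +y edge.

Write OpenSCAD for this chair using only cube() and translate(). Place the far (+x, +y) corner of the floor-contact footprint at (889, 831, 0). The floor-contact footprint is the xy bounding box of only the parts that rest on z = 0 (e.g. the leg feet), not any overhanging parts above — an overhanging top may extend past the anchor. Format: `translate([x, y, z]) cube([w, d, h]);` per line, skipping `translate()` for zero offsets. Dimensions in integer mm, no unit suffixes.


// leg_h = 474 - 24 = 450
translate([429, 415, 450]) cube([460, 416, 24]);
translate([429, 415, 0]) cube([44, 44, 450]);
translate([845, 415, 0]) cube([44, 44, 450]);
translate([429, 787, 0]) cube([44, 44, 450]);
translate([845, 787, 0]) cube([44, 44, 450]);
translate([429, 803, 474]) cube([460, 28, 354]);


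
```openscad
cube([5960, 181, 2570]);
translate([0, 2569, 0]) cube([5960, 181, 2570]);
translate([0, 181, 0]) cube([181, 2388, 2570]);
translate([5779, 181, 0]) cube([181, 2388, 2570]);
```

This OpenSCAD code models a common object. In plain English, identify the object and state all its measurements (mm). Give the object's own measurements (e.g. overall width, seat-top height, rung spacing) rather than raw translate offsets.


The wall frame of a small rectangular building: four walls, each 2570 mm tall and 181 mm thick, enclosing a footprint 5960 mm (x) by 2750 mm (y) outside-to-outside, with no floor or roof. The front and back walls (the −y and +y sides) span the full width; the two side walls fit between them.


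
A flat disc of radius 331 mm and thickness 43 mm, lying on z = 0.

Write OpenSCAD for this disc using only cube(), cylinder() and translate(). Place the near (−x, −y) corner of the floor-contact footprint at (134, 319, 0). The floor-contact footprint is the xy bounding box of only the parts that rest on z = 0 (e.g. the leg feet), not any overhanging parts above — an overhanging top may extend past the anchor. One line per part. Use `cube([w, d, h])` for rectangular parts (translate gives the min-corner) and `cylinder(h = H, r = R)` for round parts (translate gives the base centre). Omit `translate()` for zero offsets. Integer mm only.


translate([465, 650, 0]) cylinder(h = 43, r = 331);


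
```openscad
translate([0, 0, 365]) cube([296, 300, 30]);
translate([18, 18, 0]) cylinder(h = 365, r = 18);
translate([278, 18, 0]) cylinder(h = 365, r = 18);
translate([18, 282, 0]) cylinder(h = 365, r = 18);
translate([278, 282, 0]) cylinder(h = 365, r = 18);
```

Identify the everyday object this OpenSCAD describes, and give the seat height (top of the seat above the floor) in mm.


A stool. The seat height is 395 mm.

A 296×300×30 slab at z = 365 on four corner cylinders — a stool. The seat top is 365 + 30 = 395 mm.


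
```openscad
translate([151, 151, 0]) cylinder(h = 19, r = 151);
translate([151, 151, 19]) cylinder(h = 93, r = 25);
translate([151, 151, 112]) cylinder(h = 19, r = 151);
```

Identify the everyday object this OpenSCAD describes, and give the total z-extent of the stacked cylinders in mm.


A spool. The overall height is 131 mm.

Three coaxial cylinders, large–small–large — a spool. Two 19 mm flanges and a 93 mm core give 19 + 93 + 19 = 131 mm.


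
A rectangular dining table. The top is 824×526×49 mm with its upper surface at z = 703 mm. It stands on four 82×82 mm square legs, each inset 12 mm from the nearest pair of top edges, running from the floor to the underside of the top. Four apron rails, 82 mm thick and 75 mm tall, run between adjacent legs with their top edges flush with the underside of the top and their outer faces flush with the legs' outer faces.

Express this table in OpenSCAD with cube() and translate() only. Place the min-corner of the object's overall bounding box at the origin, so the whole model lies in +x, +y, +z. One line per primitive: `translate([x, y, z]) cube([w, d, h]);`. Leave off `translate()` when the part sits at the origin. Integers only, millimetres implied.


// leg_h = 703 - 49 = 654
// apron z = 654 - 75 = 579
translate([0, 0, 654]) cube([824, 526, 49]);
translate([12, 12, 0]) cube([82, 82, 654]);
translate([730, 12, 0]) cube([82, 82, 654]);
translate([12, 432, 0]) cube([82, 82, 654]);
translate([730, 432, 0]) cube([82, 82, 654]);
translate([94, 12, 579]) cube([636, 82, 75]);
translate([94, 432, 579]) cube([636, 82, 75]);
translate([12, 94, 579]) cube([82, 338, 75]);
translate([730, 94, 579]) cube([82, 338, 75]);


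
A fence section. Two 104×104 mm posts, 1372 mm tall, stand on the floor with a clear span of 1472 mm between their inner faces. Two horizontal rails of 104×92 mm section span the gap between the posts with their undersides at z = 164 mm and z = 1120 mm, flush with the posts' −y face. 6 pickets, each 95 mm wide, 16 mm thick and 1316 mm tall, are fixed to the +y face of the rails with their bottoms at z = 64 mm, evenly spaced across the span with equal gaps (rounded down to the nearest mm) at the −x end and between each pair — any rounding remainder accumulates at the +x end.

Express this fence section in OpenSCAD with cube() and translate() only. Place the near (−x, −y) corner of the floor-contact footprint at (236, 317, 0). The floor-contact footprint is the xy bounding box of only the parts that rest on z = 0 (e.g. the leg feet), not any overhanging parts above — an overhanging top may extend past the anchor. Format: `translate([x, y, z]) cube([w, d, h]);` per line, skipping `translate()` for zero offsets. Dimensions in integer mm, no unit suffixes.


translate([236, 317, 0]) cube([104, 104, 1372]);
translate([1812, 317, 0]) cube([104, 104, 1372]);
translate([340, 317, 164]) cube([1472, 104, 92]);
translate([340, 317, 1120]) cube([1472, 104, 92]);
translate([468, 421, 64]) cube([95, 16, 1316]);
translate([691, 421, 64]) cube([95, 16, 1316]);
translate([914, 421, 64]) cube([95, 16, 1316]);
translate([1137, 421, 64]) cube([95, 16, 1316]);
translate([1360, 421, 64]) cube([95, 16, 1316]);
translate([1583, 421, 64]) cube([95, 16, 1316]);


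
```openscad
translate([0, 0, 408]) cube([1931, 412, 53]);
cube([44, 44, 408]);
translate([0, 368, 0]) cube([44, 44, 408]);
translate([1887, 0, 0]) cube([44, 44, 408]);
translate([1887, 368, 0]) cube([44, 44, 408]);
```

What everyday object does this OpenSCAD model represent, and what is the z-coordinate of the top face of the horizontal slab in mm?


A bench. The seat-top height is 461 mm.

A long slab on four corner posts — a bench. The slab sits at z = 408 with thickness 53, so the top is 408 + 53 = 461 mm.


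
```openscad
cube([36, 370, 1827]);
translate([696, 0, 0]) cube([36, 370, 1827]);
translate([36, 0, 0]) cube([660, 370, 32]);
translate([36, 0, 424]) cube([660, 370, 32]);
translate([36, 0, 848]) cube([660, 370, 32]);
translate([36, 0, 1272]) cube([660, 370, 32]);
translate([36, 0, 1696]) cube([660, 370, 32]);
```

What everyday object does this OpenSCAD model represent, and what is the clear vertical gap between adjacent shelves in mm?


A bookshelf. The clear shelf gap is 392 mm.

Two tall side panels with 5 horizontal boards between them — a bookshelf. The first two shelf undersides are at z = 0 and z = 424; with shelf thickness 32, the clear gap is 424 − 0 − 32 = 392 mm.


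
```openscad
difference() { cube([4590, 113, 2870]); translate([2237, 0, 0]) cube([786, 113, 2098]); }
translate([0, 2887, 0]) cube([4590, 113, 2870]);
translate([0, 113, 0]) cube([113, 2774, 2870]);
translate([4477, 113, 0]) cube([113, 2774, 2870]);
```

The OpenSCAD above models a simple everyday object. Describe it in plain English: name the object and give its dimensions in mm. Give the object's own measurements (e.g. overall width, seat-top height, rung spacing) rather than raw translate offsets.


A single room: four walls, each 2870 mm tall and 113 mm thick, enclosing an outside footprint 4590×3000 mm (x × y), no floor or roof. The front and back walls (−y and +y sides) run the full x-width; the side walls fit between their inner faces. A door opening 786 mm wide and 2098 mm tall is cut through the front wall from the floor up, its −x edge 2237 mm from the wall's −x end.


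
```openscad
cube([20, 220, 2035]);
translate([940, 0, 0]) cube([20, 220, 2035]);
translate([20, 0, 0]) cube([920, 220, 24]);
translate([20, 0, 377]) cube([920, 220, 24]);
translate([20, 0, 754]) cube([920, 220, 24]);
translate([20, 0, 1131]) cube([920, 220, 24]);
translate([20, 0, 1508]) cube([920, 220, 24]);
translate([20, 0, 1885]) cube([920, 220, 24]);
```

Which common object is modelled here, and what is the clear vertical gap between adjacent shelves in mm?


A bookshelf. The clear shelf gap is 353 mm.

Two tall side panels with 6 horizontal boards between them — a bookshelf. The first two shelf undersides are at z = 0 and z = 377; with shelf thickness 24, the clear gap is 377 − 0 − 24 = 353 mm.


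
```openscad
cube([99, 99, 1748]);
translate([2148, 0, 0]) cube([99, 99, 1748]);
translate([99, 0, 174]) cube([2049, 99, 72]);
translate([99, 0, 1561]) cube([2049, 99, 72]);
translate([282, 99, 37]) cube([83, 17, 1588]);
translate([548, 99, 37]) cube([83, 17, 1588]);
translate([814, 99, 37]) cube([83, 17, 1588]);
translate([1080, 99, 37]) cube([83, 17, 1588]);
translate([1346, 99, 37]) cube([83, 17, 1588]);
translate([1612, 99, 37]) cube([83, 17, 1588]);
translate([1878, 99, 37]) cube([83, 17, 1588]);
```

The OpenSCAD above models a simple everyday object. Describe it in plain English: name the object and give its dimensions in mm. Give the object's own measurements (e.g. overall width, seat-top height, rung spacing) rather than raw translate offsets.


A fence section. Two 99×99 mm posts, 1748 mm tall, stand on the floor with a clear span of 2049 mm between their inner faces. Two horizontal rails of 99×72 mm section span the gap between the posts with their undersides at z = 174 mm and z = 1561 mm, flush with the posts' −y face. 7 pickets, each 83 mm wide, 17 mm thick and 1588 mm tall, are fixed to the +y face of the rails with their bottoms at z = 37 mm, spaced across the span with a 183 mm gap after the −x post and between neighbouring pickets, with 187 mm left before the +x post.


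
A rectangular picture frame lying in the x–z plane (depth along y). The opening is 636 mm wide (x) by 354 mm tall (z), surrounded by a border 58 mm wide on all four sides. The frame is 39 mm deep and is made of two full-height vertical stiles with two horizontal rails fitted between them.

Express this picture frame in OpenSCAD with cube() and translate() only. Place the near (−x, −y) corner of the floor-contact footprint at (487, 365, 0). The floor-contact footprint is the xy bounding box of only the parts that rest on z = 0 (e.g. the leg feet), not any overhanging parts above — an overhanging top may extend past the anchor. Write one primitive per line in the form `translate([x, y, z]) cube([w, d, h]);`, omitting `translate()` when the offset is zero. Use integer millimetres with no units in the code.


translate([487, 365, 0]) cube([58, 39, 470]);
translate([1181, 365, 0]) cube([58, 39, 470]);
translate([545, 365, 0]) cube([636, 39, 58]);
translate([545, 365, 412]) cube([636, 39, 58]);


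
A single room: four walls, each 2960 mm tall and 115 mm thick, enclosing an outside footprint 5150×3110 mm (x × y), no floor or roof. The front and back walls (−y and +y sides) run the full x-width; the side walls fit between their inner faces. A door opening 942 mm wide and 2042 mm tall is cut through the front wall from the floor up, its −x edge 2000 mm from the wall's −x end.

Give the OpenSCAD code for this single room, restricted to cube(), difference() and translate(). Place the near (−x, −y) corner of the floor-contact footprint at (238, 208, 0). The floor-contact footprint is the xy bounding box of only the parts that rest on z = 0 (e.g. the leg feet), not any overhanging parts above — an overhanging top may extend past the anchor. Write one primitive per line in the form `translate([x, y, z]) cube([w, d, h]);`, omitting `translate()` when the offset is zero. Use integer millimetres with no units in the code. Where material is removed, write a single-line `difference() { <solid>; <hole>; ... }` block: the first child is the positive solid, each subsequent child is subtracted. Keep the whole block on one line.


difference() { translate([238, 208, 0]) cube([5150, 115, 2960]); translate([2238, 208, 0]) cube([942, 115, 2042]); }
translate([238, 3203, 0]) cube([5150, 115, 2960]);
translate([238, 323, 0]) cube([115, 2880, 2960]);
translate([5273, 323, 0]) cube([115, 2880, 2960]);


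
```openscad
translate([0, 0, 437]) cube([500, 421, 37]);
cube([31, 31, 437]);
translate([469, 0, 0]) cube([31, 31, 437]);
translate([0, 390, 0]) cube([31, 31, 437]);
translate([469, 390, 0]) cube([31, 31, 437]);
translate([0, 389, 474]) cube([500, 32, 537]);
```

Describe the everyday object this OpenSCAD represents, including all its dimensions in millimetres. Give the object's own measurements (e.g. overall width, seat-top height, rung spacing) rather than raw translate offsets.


A chair. The seat is a 500×421×37 mm slab with its top at z = 474 mm, on four 31×31 mm corner legs (flush with the seat edges, standing on z = 0). A flat backrest 32 mm thick, 537 mm tall, spans the full seat width and rises from the seat top along its +y edge, rear face flush with the rear of the seat.


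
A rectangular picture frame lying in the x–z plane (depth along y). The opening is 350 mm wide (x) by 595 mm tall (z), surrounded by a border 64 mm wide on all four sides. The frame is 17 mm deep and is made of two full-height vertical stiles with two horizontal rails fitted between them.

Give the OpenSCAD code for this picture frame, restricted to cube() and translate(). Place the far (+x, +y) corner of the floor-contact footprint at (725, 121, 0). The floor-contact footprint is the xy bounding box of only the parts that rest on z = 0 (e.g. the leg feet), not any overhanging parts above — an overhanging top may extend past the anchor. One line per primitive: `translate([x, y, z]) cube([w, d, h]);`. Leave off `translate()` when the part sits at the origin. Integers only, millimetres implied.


translate([247, 104, 0]) cube([64, 17, 723]);
translate([661, 104, 0]) cube([64, 17, 723]);
translate([311, 104, 0]) cube([350, 17, 64]);
translate([311, 104, 659]) cube([350, 17, 64]);


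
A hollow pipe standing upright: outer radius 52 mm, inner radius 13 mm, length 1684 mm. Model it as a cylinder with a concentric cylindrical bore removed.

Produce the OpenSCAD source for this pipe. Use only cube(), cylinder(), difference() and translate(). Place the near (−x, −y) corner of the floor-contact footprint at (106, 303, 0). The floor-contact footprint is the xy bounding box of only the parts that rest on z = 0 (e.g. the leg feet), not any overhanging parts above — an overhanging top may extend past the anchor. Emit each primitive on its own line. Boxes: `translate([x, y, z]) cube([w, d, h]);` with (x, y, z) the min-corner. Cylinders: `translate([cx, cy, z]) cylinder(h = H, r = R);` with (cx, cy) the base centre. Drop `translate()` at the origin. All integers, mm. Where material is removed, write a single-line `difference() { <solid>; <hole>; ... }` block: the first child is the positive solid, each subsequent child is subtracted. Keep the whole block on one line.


difference() { translate([158, 355, 0]) cylinder(h = 1684, r = 52); translate([158, 355, 0]) cylinder(h = 1684, r = 13); }


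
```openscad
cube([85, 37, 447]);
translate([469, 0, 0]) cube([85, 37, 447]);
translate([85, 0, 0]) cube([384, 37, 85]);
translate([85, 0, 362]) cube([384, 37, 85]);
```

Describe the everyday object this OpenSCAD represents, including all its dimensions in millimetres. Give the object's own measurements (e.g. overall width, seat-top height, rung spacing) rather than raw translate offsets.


A rectangular picture frame lying in the x–z plane (depth along y). The opening is 384 mm wide (x) by 277 mm tall (z), surrounded by a border 85 mm wide on all four sides. The frame is 37 mm deep and is made of two full-height vertical stiles with two horizontal rails fitted between them.


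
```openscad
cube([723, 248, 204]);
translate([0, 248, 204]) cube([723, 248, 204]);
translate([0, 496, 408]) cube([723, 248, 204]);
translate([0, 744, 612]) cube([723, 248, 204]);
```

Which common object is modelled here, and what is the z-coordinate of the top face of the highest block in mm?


A staircase. The total rise is 816 mm.

4 identical blocks, each offset up and back from the previous — a staircase. Each step is 204 mm tall and there are 4 of them, so the total rise is 4 × 204 = 816 mm.


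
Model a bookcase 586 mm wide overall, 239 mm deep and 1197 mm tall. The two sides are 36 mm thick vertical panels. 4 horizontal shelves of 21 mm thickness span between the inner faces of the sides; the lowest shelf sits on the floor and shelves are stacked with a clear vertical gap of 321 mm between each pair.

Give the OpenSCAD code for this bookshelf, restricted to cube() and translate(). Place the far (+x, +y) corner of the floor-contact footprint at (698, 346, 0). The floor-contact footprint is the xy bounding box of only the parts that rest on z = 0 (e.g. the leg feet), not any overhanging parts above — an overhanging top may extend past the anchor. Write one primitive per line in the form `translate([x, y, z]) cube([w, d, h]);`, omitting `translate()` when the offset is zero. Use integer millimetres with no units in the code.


translate([112, 107, 0]) cube([36, 239, 1197]);
translate([662, 107, 0]) cube([36, 239, 1197]);
translate([148, 107, 0]) cube([514, 239, 21]);
translate([148, 107, 342]) cube([514, 239, 21]);
translate([148, 107, 684]) cube([514, 239, 21]);
translate([148, 107, 1026]) cube([514, 239, 21]);


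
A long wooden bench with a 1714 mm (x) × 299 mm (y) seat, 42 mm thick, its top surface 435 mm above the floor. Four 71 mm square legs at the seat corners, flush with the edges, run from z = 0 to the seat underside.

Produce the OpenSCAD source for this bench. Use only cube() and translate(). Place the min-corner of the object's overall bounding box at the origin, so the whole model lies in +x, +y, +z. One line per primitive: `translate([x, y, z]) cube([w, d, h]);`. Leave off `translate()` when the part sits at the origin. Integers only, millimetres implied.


translate([0, 0, 393]) cube([1714, 299, 42]);
cube([71, 71, 393]);
translate([0, 228, 0]) cube([71, 71, 393]);
translate([1643, 0, 0]) cube([71, 71, 393]);
translate([1643, 228, 0]) cube([71, 71, 393]);


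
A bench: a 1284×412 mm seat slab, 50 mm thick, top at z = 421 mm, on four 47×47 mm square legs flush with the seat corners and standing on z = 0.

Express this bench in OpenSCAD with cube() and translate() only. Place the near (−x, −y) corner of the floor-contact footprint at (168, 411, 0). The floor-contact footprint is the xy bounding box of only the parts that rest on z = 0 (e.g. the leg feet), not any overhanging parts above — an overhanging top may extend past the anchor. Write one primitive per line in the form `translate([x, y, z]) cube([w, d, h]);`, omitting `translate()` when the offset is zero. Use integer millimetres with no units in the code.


translate([168, 411, 371]) cube([1284, 412, 50]);
translate([168, 411, 0]) cube([47, 47, 371]);
translate([168, 776, 0]) cube([47, 47, 371]);
translate([1405, 411, 0]) cube([47, 47, 371]);
translate([1405, 776, 0]) cube([47, 47, 371]);


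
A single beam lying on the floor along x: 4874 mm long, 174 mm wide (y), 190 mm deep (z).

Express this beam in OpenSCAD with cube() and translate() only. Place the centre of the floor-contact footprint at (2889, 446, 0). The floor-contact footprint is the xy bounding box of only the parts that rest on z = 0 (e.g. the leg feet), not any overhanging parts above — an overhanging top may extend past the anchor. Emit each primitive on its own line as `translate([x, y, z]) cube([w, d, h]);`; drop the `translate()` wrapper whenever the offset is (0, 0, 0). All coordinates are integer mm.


translate([452, 359, 0]) cube([4874, 174, 190]);


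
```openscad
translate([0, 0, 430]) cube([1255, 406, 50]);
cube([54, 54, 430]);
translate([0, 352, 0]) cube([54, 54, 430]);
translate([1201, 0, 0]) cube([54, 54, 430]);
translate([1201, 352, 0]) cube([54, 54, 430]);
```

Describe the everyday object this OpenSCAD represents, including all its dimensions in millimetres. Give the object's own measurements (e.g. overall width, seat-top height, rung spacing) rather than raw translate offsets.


A bench: a 1255×406 mm seat slab, 50 mm thick, top at z = 480 mm, on four 54×54 mm square legs flush with the seat corners and standing on z = 0.


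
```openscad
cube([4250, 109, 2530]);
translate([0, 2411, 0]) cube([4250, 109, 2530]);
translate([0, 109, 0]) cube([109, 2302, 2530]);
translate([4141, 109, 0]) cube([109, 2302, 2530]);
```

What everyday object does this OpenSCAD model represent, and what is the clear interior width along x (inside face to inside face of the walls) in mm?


A house (or room) frame. The interior width is 4032 mm.

Four 2530 mm walls enclosing a rectangle with no floor or roof — a room or house frame. Outside width is 4250 mm and wall thickness is 109 mm, so the interior width is 4250 − 2 × 109 = 4032 mm.


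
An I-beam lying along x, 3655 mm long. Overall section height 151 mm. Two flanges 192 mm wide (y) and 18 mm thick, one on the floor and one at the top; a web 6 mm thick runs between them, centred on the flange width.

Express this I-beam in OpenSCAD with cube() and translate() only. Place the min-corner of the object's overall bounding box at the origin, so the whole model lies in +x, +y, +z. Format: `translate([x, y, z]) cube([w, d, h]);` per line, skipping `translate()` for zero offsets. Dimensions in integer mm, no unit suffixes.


cube([3655, 192, 18]);
translate([0, 93, 18]) cube([3655, 6, 115]);
translate([0, 0, 133]) cube([3655, 192, 18]);


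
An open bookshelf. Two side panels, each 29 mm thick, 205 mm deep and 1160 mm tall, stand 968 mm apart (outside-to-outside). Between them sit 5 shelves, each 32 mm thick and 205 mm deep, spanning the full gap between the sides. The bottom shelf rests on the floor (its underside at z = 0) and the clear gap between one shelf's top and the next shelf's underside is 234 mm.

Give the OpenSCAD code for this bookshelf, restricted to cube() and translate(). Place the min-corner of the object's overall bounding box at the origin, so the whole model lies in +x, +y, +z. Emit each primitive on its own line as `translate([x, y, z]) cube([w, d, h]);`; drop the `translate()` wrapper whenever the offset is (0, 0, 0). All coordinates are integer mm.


cube([29, 205, 1160]);
translate([939, 0, 0]) cube([29, 205, 1160]);
translate([29, 0, 0]) cube([910, 205, 32]);
translate([29, 0, 266]) cube([910, 205, 32]);
translate([29, 0, 532]) cube([910, 205, 32]);
translate([29, 0, 798]) cube([910, 205, 32]);
translate([29, 0, 1064]) cube([910, 205, 32]);


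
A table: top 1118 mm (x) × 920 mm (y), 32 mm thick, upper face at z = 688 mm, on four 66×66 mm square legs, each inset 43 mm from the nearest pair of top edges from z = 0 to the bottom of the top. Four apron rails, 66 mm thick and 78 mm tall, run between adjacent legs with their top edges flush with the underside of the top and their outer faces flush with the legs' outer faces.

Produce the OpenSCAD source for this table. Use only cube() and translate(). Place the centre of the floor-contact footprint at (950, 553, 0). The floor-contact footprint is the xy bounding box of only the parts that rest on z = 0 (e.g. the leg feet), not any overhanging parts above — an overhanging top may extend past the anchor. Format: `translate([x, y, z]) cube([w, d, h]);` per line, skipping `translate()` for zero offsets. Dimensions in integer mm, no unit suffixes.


translate([391, 93, 656]) cube([1118, 920, 32]);
translate([434, 136, 0]) cube([66, 66, 656]);
translate([1400, 136, 0]) cube([66, 66, 656]);
translate([434, 904, 0]) cube([66, 66, 656]);
translate([1400, 904, 0]) cube([66, 66, 656]);
translate([500, 136, 578]) cube([900, 66, 78]);
translate([500, 904, 578]) cube([900, 66, 78]);
translate([434, 202, 578]) cube([66, 702, 78]);
translate([1400, 202, 578]) cube([66, 702, 78]);


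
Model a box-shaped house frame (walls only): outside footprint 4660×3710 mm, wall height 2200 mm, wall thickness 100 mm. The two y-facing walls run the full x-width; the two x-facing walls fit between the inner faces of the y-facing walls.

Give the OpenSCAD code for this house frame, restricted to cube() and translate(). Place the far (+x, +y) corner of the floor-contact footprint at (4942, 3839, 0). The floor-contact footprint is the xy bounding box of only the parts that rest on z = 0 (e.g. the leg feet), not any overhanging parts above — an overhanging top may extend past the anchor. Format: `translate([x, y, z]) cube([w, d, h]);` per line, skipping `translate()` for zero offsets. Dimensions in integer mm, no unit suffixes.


translate([282, 129, 0]) cube([4660, 100, 2200]);
translate([282, 3739, 0]) cube([4660, 100, 2200]);
translate([282, 229, 0]) cube([100, 3510, 2200]);
translate([4842, 229, 0]) cube([100, 3510, 2200]);


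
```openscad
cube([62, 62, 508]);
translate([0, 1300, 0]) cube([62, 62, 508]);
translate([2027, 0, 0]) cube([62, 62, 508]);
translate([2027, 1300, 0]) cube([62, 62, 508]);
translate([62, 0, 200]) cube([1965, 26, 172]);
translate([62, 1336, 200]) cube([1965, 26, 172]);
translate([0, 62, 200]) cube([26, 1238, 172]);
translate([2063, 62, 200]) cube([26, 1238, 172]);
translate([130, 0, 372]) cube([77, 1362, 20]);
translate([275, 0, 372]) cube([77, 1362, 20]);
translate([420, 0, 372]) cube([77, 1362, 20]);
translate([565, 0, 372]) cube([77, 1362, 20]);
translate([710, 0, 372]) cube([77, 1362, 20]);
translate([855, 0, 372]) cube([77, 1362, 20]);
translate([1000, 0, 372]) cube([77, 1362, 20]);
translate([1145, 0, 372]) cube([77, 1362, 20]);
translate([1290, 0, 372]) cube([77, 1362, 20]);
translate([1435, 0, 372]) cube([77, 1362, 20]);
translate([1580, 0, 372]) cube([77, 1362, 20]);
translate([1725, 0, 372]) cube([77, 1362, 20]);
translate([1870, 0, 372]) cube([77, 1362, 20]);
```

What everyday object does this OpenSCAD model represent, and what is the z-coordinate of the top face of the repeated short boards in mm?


A bed frame. The slat-top height is 392 mm.

Four posts, four rails, and a row of slats — a bed frame. Slats sit on the rails at z = 200 + 172 = 372; with slat thickness 20, the top is 392 mm.


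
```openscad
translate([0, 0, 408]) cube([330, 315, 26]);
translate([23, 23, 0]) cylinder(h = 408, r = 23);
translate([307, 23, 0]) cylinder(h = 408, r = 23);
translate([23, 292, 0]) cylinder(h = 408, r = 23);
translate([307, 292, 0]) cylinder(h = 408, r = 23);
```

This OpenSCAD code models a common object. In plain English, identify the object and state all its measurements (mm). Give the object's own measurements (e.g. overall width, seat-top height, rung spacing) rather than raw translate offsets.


A simple wooden stool: a rectangular seat 330 mm (x) by 315 mm (y), 26 mm thick, top face at z = 434 mm, on four round legs, each 46 mm in diameter. The legs rest on z = 0, each leg's axis is inset half a diameter from the nearest pair of seat edges (so the leg's bounding box is flush with the corner).


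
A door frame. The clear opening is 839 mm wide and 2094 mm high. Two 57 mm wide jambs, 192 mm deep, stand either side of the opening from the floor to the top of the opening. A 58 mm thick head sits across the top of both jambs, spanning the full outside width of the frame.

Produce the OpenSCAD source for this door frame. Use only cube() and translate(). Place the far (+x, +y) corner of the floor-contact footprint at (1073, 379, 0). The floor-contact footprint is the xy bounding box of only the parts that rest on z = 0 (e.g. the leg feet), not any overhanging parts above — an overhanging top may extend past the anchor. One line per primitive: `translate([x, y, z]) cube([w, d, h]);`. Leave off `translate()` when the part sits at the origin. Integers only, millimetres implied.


translate([120, 187, 0]) cube([57, 192, 2094]);
translate([1016, 187, 0]) cube([57, 192, 2094]);
translate([120, 187, 2094]) cube([953, 192, 58]);


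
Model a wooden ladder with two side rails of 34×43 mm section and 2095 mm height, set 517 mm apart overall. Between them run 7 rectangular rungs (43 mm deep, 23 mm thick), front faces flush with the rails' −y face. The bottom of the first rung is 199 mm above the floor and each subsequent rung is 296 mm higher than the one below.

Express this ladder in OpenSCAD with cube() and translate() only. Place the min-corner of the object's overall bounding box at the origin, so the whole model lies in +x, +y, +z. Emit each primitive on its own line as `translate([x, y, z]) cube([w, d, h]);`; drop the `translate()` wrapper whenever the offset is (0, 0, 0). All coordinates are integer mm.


cube([34, 43, 2095]);
translate([483, 0, 0]) cube([34, 43, 2095]);
translate([34, 0, 199]) cube([449, 43, 23]);
translate([34, 0, 495]) cube([449, 43, 23]);
translate([34, 0, 791]) cube([449, 43, 23]);
translate([34, 0, 1087]) cube([449, 43, 23]);
translate([34, 0, 1383]) cube([449, 43, 23]);
translate([34, 0, 1679]) cube([449, 43, 23]);
translate([34, 0, 1975]) cube([449, 43, 23]);


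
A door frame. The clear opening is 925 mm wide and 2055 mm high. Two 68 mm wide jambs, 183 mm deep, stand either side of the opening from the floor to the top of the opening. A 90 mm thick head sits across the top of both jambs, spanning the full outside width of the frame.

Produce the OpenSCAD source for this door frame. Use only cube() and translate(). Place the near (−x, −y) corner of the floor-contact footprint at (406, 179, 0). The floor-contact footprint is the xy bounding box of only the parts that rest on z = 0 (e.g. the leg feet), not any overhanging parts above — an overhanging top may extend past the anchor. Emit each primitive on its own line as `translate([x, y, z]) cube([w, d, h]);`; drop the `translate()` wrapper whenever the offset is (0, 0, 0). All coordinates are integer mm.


translate([406, 179, 0]) cube([68, 183, 2055]);
translate([1399, 179, 0]) cube([68, 183, 2055]);
translate([406, 179, 2055]) cube([1061, 183, 90]);


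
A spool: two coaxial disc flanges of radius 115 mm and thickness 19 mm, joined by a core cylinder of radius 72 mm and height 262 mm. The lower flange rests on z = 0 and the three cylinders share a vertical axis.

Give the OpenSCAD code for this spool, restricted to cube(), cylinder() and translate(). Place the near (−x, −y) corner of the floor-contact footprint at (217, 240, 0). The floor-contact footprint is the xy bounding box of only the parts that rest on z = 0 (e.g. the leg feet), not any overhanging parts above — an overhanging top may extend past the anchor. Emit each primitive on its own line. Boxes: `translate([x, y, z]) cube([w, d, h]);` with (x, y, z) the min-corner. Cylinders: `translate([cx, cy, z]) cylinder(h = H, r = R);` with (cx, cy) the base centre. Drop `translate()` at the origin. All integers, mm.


translate([332, 355, 0]) cylinder(h = 19, r = 115);
translate([332, 355, 19]) cylinder(h = 262, r = 72);
translate([332, 355, 281]) cylinder(h = 19, r = 115);
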